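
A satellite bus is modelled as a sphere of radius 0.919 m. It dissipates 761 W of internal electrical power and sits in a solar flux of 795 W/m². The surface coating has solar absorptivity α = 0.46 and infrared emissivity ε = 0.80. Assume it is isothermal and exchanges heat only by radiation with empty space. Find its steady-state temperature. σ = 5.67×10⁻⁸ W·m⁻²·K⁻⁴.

At steady state, absorbed solar power + internal power = radiated power.
Absorbed: α·S·A_cross = 0.46·795·2.653 = 970.3 W (cross-section πr²).
Total input = 970.3 + 761 = 1731 W.
Radiated: εσ·A_surf·T⁴ with A_surf = 4πr² = 10.61 m².
T⁴ = 1731/(0.80·5.67×10⁻⁸·10.61) = 3.596×10⁹ K⁴.

T ≈ 245 K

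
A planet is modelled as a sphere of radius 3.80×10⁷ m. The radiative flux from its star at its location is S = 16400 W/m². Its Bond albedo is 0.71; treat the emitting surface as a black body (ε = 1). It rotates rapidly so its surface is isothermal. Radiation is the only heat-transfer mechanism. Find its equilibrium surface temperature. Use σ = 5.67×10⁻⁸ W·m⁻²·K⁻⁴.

At equilibrium, absorbed power = emitted power.
Absorbing cross-section = πr² = 4.536×10¹⁵ m²; emitting surface = 4πr² = 1.815×10¹⁶ m² (ratio 4).
(1−a)S·A_cross = εσ·A_surf·T⁴  ⇒  T⁴ = (1−a)S/(4σ).
T⁴ = 0.290·16400/(4·5.67×10⁻⁸) = 2.097×10¹⁰ K⁴.
T = (2.097×10¹⁰)^(1/4).

T ≈ 381 K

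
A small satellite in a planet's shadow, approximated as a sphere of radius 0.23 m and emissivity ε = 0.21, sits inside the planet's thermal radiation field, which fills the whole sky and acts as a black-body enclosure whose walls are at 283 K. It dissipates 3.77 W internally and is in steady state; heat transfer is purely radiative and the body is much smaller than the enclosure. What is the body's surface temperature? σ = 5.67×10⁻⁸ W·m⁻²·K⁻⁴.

T ≈ 288 K

For a small grey body in a large enclosure, net radiated power = εσA(T⁴ − T_w⁴).
Steady state: P = εσA(T⁴ − T_w⁴) with A = 4πr² = 0.6648 m².
T⁴ = P/(εσA) + T_w⁴ = 3.77/(0.21·5.67×10⁻⁸·0.6648) + (283)⁴
    = 4.763×10⁸ + 6.414×10⁹ = 6.891×10⁹ K⁴.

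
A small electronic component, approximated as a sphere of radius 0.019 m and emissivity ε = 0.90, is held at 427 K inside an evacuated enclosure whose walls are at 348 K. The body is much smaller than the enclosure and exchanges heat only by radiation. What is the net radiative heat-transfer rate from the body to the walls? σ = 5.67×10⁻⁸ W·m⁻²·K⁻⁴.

For a small grey body in a large enclosure: P_net = εσA(T_body⁴ − T_wall⁴).
A = 4πr² = 0.004536 m²; T_body⁴ − T_wall⁴ = 3.324×10¹⁰ − 1.467×10¹⁰ = 1.858×10¹⁰ K⁴.
|P_net| = 0.90·5.67×10⁻⁸·0.004536·1.858×10¹⁰.

P_net ≈ 4.30 W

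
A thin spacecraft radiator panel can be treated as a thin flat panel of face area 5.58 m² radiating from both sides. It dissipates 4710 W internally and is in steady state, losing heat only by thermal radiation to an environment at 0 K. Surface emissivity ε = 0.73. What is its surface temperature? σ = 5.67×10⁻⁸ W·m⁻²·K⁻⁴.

T ≈ 318 K

Steady state: internal power = radiated power, P = εσA T⁴.
Radiating area A = 2·5.58 = 11.16 m².
T⁴ = P/(εσA) = 4710/(0.73·5.67×10⁻⁸·11.16) = 1.020×10¹⁰ K⁴.
T = (1.020×10¹⁰)^(1/4).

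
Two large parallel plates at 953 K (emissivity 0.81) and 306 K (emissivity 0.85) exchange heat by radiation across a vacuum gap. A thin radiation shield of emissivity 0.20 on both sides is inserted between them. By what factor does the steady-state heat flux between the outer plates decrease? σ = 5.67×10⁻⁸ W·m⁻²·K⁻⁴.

factor ≈ 7.38

Without shield: q₀ = σΔ(T⁴)/(1/ε₁+1/ε₂−1) with denominator 1.411.
With shield the two gaps are in series; the resistances add: (1/ε₁+1/ε_s−1)+(1/ε_s+1/ε₂−1) = 5.235+5.176 = 10.41.
Heat-flux ratio q₀/q = 10.41/1.411.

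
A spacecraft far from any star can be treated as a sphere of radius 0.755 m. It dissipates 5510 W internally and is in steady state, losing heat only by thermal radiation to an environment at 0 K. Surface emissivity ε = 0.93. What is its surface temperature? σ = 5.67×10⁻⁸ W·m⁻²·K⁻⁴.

Steady state: internal power = radiated power, P = εσA T⁴.
Radiating area A = 4πr² = 7.163 m².
T⁴ = P/(εσA) = 5510/(0.93·5.67×10⁻⁸·7.163) = 1.459×10¹⁰ K⁴.
T = (1.459×10¹⁰)^(1/4).

T ≈ 348 K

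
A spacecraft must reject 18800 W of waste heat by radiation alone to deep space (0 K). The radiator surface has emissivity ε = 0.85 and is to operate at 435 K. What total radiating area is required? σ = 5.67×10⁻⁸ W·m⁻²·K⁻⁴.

A ≈ 10.9 m²

P = εσA T⁴ ⇒ A = P/(εσT⁴).
T⁴ = 3.581×10¹⁰ K⁴.
A = 18800/(0.85 × 5.67×10⁻⁸ × 3.581×10¹⁰).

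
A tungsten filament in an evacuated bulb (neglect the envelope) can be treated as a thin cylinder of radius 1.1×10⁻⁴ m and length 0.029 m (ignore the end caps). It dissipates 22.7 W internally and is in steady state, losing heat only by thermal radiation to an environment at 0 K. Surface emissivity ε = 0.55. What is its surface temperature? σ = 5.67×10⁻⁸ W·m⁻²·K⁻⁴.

Steady state: internal power = radiated power, P = εσA T⁴.
Radiating area A = 2πrL = 2.004×10⁻⁵ m².
T⁴ = P/(εσA) = 22.7/(0.55·5.67×10⁻⁸·2.004×10⁻⁵) = 3.632×10¹³ K⁴.
T = (3.632×10¹³)^(1/4).

T ≈ 2450 K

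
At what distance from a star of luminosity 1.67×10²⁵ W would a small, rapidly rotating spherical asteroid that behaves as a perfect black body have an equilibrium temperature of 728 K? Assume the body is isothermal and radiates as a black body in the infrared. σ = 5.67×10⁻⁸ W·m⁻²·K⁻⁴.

For an isothermal black-emitting sphere, (1−a)S·πr² = σ·4πr²·T⁴ ⇒ S = 4σT⁴/(1−a).
S = 4·5.67×10⁻⁸·(728)⁴/1.00 = 63700 W/m².
Flux falls as S = L/(4πd²), so d = √(L/(4πS)) = √(1.67×10²⁵/(4π·63700)).

d ≈ 4.57×10⁹ m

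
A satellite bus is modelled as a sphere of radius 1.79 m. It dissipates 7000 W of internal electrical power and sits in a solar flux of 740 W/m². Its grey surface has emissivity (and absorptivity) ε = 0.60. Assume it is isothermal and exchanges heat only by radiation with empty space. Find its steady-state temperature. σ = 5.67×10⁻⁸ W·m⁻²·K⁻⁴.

At steady state, absorbed solar power + internal power = radiated power.
Absorbed: α·S·A_cross = 0.60·740·10.07 = 4469 W (cross-section πr²).
Total input = 4469 + 7000 = 11470 W.
Radiated: εσ·A_surf·T⁴ with A_surf = 4πr² = 40.26 m².
T⁴ = 11470/(0.60·5.67×10⁻⁸·40.26) = 8.373×10⁹ K⁴.

T ≈ 302 K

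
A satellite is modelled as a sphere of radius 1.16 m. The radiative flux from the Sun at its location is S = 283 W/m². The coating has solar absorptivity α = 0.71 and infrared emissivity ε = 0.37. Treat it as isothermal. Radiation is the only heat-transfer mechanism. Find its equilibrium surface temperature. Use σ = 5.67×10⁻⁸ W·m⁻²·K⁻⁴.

At equilibrium, absorbed power = emitted power.
Absorbing cross-section = πr² = 4.227 m²; emitting surface = 4πr² = 16.91 m² (ratio 4).
αS·A_cross = εσ·A_surf·T⁴  ⇒  T⁴ = αS/(ε·4σ).
T⁴ = 0.710·283/(0.37·4·5.67×10⁻⁸) = 2.394×10⁹ K⁴.
T = (2.394×10⁹)^(1/4).

T ≈ 221 K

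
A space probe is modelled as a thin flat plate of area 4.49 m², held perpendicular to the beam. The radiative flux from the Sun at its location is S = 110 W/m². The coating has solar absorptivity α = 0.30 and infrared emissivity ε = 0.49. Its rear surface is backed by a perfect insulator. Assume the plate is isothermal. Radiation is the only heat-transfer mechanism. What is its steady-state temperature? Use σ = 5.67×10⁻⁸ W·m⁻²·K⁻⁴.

T ≈ 186 K

At equilibrium, absorbed power = emitted power.
Absorbing cross-section = A = 4.490 m²; emitting surface = A = 4.490 m² (ratio 1).
αS·A_cross = εσ·A_surf·T⁴  ⇒  T⁴ = αS/(ε·1σ).
T⁴ = 0.300·110/(0.49·1·5.67×10⁻⁸) = 1.188×10⁹ K⁴.
T = (1.188×10⁹)^(1/4).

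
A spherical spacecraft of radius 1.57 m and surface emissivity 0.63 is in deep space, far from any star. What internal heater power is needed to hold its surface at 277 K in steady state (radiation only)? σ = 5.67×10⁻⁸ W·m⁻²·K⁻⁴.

P ≈ 6510 W

P = εσ·4πr²·T⁴.
4πr² = 30.97 m²; T⁴ = 5.887×10⁹ K⁴.
P = 0.63·5.67×10⁻⁸·30.97·5.887×10⁹.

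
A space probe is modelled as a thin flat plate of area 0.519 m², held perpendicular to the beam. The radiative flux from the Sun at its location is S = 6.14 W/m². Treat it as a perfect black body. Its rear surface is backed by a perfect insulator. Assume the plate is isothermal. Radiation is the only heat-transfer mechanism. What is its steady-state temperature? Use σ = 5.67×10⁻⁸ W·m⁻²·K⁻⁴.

At equilibrium, absorbed power = emitted power.
Absorbing cross-section = A = 0.5190 m²; emitting surface = A = 0.5190 m² (ratio 1).
S·A_cross = εσ·A_surf·T⁴  ⇒  T⁴ = S/(1σ).
T⁴ = 1.00·6.14/(1·5.67×10⁻⁸) = 1.083×10⁸ K⁴.
T = (1.083×10⁸)^(1/4).

T ≈ 102 K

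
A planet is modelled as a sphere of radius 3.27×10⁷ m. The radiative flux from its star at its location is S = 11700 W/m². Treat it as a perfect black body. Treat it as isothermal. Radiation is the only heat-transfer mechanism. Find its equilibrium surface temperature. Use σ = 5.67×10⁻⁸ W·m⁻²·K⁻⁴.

At equilibrium, absorbed power = emitted power.
Absorbing cross-section = πr² = 3.359×10¹⁵ m²; emitting surface = 4πr² = 1.344×10¹⁶ m² (ratio 4).
S·A_cross = εσ·A_surf·T⁴  ⇒  T⁴ = S/(4σ).
T⁴ = 1.00·11700/(4·5.67×10⁻⁸) = 5.159×10¹⁰ K⁴.
T = (5.159×10¹⁰)^(1/4).

T ≈ 477 K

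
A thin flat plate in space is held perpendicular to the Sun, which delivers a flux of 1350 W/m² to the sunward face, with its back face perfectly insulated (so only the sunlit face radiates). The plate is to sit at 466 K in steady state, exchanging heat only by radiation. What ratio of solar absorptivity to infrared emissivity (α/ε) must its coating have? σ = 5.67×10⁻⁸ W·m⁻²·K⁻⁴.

α/ε ≈ 1.98

Balance: αS·A = εσ·1A·T⁴ ⇒ α/ε = σT⁴/S.
α/ε = 5.67×10⁻⁸·(466)⁴/1350 = 5.67×10⁻⁸·4.716×10¹⁰/1350.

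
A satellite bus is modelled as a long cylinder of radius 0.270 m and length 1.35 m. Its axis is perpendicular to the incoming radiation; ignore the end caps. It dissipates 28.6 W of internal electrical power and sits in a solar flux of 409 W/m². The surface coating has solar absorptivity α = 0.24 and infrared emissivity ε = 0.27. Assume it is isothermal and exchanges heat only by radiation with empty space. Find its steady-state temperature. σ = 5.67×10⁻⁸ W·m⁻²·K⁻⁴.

At steady state, absorbed solar power + internal power = radiated power.
Absorbed: α·S·A_cross = 0.24·409·0.7290 = 71.56 W (cross-section 2rL).
Total input = 71.56 + 28.6 = 100.2 W.
Radiated: εσ·A_surf·T⁴ with A_surf = 2πrL = 2.290 m².
T⁴ = 100.2/(0.27·5.67×10⁻⁸·2.290) = 2.857×10⁹ K⁴.

T ≈ 231 K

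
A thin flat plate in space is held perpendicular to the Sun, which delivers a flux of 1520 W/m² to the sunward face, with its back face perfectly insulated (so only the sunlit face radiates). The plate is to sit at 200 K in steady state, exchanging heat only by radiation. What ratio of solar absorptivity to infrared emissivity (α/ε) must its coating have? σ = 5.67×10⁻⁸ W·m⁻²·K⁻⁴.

α/ε ≈ 0.0597

Balance: αS·A = εσ·1A·T⁴ ⇒ α/ε = σT⁴/S.
α/ε = 5.67×10⁻⁸·(200)⁴/1520 = 5.67×10⁻⁸·1.600×10⁹/1520.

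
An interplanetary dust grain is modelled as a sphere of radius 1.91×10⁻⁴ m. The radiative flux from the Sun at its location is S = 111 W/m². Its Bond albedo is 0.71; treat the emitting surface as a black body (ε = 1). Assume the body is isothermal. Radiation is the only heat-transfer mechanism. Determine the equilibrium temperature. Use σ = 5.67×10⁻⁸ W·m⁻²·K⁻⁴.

At equilibrium, absorbed power = emitted power.
Absorbing cross-section = πr² = 1.146×10⁻⁷ m²; emitting surface = 4πr² = 4.584×10⁻⁷ m² (ratio 4).
(1−a)S·A_cross = εσ·A_surf·T⁴  ⇒  T⁴ = (1−a)S/(4σ).
T⁴ = 0.290·111/(4·5.67×10⁻⁸) = 1.419×10⁸ K⁴.
T = (1.419×10⁸)^(1/4).

T ≈ 109 K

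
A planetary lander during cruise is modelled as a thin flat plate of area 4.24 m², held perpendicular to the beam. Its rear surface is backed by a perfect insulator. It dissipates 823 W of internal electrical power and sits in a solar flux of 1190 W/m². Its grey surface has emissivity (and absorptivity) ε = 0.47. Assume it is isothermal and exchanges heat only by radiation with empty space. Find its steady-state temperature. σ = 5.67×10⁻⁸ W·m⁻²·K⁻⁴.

T ≈ 410 K

At steady state, absorbed solar power + internal power = radiated power.
Absorbed: α·S·A_cross = 0.47·1190·4.240 = 2371 W (cross-section A).
Total input = 2371 + 823 = 3194 W.
Radiated: εσ·A_surf·T⁴ with A_surf = A = 4.240 m².
T⁴ = 3194/(0.47·5.67×10⁻⁸·4.240) = 2.827×10¹⁰ K⁴.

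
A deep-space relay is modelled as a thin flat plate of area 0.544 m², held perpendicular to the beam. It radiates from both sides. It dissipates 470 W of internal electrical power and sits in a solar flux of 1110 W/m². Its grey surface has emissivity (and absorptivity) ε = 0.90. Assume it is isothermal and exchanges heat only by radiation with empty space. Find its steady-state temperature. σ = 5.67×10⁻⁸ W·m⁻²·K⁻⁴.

At steady state, absorbed solar power + internal power = radiated power.
Absorbed: α·S·A_cross = 0.90·1110·0.5440 = 543.5 W (cross-section A).
Total input = 543.5 + 470 = 1013 W.
Radiated: εσ·A_surf·T⁴ with A_surf = 2A = 1.088 m².
T⁴ = 1013/(0.90·5.67×10⁻⁸·1.088) = 1.825×10¹⁰ K⁴.

T ≈ 368 K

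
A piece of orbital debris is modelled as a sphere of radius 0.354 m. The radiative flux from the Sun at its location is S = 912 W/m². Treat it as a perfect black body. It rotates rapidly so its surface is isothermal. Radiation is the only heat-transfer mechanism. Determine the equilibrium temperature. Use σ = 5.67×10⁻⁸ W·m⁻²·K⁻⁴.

T ≈ 252 K

At equilibrium, absorbed power = emitted power.
Absorbing cross-section = πr² = 0.3937 m²; emitting surface = 4πr² = 1.575 m² (ratio 4).
S·A_cross = εσ·A_surf·T⁴  ⇒  T⁴ = S/(4σ).
T⁴ = 1.00·912/(4·5.67×10⁻⁸) = 4.021×10⁹ K⁴.
T = (4.021×10⁹)^(1/4).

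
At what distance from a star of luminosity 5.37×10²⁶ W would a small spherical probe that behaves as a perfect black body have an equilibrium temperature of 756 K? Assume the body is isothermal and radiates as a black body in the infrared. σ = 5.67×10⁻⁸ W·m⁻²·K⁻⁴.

For an isothermal black-emitting sphere, (1−a)S·πr² = σ·4πr²·T⁴ ⇒ S = 4σT⁴/(1−a).
S = 4·5.67×10⁻⁸·(756)⁴/1.00 = 74080 W/m².
Flux falls as S = L/(4πd²), so d = √(L/(4πS)) = √(5.37×10²⁶/(4π·74080)).

d ≈ 2.40×10¹⁰ m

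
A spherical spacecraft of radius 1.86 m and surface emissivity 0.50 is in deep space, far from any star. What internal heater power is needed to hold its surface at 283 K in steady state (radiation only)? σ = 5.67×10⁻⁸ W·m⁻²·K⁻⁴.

P = εσ·4πr²·T⁴.
4πr² = 43.47 m²; T⁴ = 6.414×10⁹ K⁴.
P = 0.50·5.67×10⁻⁸·43.47·6.414×10⁹.

P ≈ 7910 W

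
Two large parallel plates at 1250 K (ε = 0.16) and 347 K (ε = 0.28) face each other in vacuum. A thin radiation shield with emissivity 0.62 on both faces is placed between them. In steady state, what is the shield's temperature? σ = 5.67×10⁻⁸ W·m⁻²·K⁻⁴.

In steady state the net flux on the hot side equals that on the cold side.
σ(T₁⁴−T_s⁴)/D₁ = σ(T_s⁴−T₂⁴)/D₂, with D₁ = 1/ε₁+1/ε_s−1 = 6.863, D₂ = 1/ε_s+1/ε₂−1 = 4.184.
Solve for T_s⁴: T_s⁴ = (D₂·T₁⁴ + D₁·T₂⁴)/(D₁+D₂) = 9.337×10¹¹ K⁴.

T_s ≈ 983 K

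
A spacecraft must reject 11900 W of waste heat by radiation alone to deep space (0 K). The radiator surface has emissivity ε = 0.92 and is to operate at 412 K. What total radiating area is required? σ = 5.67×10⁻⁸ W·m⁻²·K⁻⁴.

P = εσA T⁴ ⇒ A = P/(εσT⁴).
T⁴ = 2.881×10¹⁰ K⁴.
A = 11900/(0.92 × 5.67×10⁻⁸ × 2.881×10¹⁰).

A ≈ 7.92 m²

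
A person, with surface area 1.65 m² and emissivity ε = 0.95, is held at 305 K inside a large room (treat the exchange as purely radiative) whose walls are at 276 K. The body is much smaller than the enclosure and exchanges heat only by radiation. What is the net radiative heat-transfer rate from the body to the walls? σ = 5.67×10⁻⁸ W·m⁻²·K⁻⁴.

For a small grey body in a large enclosure: P_net = εσA(T_body⁴ − T_wall⁴).
A = 1.65 m²; T_body⁴ − T_wall⁴ = 8.654×10⁹ − 5.803×10⁹ = 2.851×10⁹ K⁴.
|P_net| = 0.95·5.67×10⁻⁸·1.650·2.851×10⁹.

P_net ≈ 253 W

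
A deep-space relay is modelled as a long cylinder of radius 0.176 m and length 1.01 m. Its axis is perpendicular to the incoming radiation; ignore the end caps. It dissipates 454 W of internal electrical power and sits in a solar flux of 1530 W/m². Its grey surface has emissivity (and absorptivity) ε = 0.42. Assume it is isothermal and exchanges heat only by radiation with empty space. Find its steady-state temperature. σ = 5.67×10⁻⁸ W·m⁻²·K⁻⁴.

At steady state, absorbed solar power + internal power = radiated power.
Absorbed: α·S·A_cross = 0.42·1530·0.3555 = 228.5 W (cross-section 2rL).
Total input = 228.5 + 454 = 682.5 W.
Radiated: εσ·A_surf·T⁴ with A_surf = 2πrL = 1.117 m².
T⁴ = 682.5/(0.42·5.67×10⁻⁸·1.117) = 2.566×10¹⁰ K⁴.

T ≈ 400 K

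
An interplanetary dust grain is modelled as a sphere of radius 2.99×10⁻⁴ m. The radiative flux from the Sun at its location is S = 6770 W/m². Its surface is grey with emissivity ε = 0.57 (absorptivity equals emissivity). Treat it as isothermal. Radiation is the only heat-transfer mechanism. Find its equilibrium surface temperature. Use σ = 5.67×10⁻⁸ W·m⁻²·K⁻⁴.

At equilibrium, absorbed power = emitted power.
Absorbing cross-section = πr² = 2.809×10⁻⁷ m²; emitting surface = 4πr² = 1.123×10⁻⁶ m² (ratio 4).
εS·A_cross = εσ·A_surf·T⁴  ⇒  T⁴ = S/(4σ)   (ε cancels).
T⁴ = 6770/(4·5.67×10⁻⁸) = 2.985×10¹⁰ K⁴.
T = (2.985×10¹⁰)^(1/4).

T ≈ 416 K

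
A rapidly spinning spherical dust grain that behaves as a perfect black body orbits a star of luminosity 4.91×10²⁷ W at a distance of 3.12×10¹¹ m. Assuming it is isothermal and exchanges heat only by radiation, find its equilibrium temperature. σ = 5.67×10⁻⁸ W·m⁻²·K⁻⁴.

T ≈ 365 K

First find the stellar flux at distance d: S = L/(4πd²) = 4.91×10²⁷/(4π·(3.12×10¹¹)²) = 4014 W/m².
For an isothermal sphere, absorbed (1−a)S·πr² = emitted σ·4πr²·T⁴, so T⁴ = (1−a)S/(4σ).
T⁴ = 1.00·4014/(4·5.67×10⁻⁸) = 1.770×10¹⁰ K⁴.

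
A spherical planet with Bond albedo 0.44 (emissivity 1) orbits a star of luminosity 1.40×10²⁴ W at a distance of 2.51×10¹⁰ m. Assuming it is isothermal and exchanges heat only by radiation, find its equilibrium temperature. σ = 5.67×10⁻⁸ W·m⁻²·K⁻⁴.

First find the stellar flux at distance d: S = L/(4πd²) = 1.40×10²⁴/(4π·(2.51×10¹⁰)²) = 176.8 W/m².
For an isothermal sphere, absorbed (1−a)S·πr² = emitted σ·4πr²·T⁴, so T⁴ = (1−a)S/(4σ).
T⁴ = 0.560·176.8/(4·5.67×10⁻⁸) = 4.366×10⁸ K⁴.

T ≈ 145 K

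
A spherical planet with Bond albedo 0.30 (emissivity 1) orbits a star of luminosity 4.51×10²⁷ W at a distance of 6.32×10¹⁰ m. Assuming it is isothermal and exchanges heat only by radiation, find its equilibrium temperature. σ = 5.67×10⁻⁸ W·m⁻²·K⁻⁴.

T ≈ 726 K

First find the stellar flux at distance d: S = L/(4πd²) = 4.51×10²⁷/(4π·(6.32×10¹⁰)²) = 89850 W/m².
For an isothermal sphere, absorbed (1−a)S·πr² = emitted σ·4πr²·T⁴, so T⁴ = (1−a)S/(4σ).
T⁴ = 0.700·89850/(4·5.67×10⁻⁸) = 2.773×10¹¹ K⁴.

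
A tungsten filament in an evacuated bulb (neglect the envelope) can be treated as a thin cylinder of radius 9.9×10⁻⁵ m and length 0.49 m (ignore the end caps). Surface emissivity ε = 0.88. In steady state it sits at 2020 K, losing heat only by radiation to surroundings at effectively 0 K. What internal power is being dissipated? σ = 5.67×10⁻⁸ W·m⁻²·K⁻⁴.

Steady state: P = εσA T⁴.
A = 2πrL = 3.048×10⁻⁴ m²; T⁴ = (2020)⁴ = 1.665×10¹³ K⁴.
P = 0.88 × 5.67×10⁻⁸ × 3.048×10⁻⁴ × 1.665×10¹³.

P ≈ 253 W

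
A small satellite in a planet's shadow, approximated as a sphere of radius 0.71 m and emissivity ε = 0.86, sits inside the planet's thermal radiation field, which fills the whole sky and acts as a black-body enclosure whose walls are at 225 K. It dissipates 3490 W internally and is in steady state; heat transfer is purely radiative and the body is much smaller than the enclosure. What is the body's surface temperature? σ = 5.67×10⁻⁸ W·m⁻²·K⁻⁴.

T ≈ 343 K

For a small grey body in a large enclosure, net radiated power = εσA(T⁴ − T_w⁴).
Steady state: P = εσA(T⁴ − T_w⁴) with A = 4πr² = 6.335 m².
T⁴ = P/(εσA) + T_w⁴ = 3490/(0.86·5.67×10⁻⁸·6.335) + (225)⁴
    = 1.130×10¹⁰ + 2.563×10⁹ = 1.386×10¹⁰ K⁴.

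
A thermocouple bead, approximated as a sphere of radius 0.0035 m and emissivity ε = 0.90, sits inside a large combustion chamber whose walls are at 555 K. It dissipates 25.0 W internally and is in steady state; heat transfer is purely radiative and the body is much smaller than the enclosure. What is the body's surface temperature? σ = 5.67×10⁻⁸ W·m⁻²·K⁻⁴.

For a small grey body in a large enclosure, net radiated power = εσA(T⁴ − T_w⁴).
Steady state: P = εσA(T⁴ − T_w⁴) with A = 4πr² = 1.539×10⁻⁴ m².
T⁴ = P/(εσA) + T_w⁴ = 25.0/(0.90·5.67×10⁻⁸·1.539×10⁻⁴) + (555)⁴
    = 3.183×10¹² + 9.488×10¹⁰ = 3.277×10¹² K⁴.

T ≈ 1350 K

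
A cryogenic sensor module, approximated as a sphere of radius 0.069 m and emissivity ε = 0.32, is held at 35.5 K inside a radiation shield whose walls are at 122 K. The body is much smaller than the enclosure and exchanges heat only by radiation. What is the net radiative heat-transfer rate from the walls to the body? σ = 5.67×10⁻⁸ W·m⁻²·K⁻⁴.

P_net ≈ 0.239 W

For a small grey body in a large enclosure: P_net = εσA(T_body⁴ − T_wall⁴).
A = 4πr² = 0.05983 m²; T_body⁴ − T_wall⁴ = 1.588×10⁶ − 2.215×10⁸ = -2.199×10⁸ K⁴.
|P_net| = 0.32·5.67×10⁻⁸·0.05983·2.199×10⁸.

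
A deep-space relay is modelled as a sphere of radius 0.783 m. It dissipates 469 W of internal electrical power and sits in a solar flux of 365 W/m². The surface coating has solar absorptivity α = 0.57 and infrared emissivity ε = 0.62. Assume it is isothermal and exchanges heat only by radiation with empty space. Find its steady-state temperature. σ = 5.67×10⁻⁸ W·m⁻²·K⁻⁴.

At steady state, absorbed solar power + internal power = radiated power.
Absorbed: α·S·A_cross = 0.57·365·1.926 = 400.7 W (cross-section πr²).
Total input = 400.7 + 469 = 869.7 W.
Radiated: εσ·A_surf·T⁴ with A_surf = 4πr² = 7.704 m².
T⁴ = 869.7/(0.62·5.67×10⁻⁸·7.704) = 3.211×10⁹ K⁴.

T ≈ 238 K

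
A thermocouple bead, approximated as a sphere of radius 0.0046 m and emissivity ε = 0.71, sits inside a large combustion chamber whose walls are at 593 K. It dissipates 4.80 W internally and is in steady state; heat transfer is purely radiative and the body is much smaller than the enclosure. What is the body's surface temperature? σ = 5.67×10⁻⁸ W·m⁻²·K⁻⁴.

T ≈ 870 K

For a small grey body in a large enclosure, net radiated power = εσA(T⁴ − T_w⁴).
Steady state: P = εσA(T⁴ − T_w⁴) with A = 4πr² = 2.659×10⁻⁴ m².
T⁴ = P/(εσA) + T_w⁴ = 4.80/(0.71·5.67×10⁻⁸·2.659×10⁻⁴) + (593)⁴
    = 4.484×10¹¹ + 1.237×10¹¹ = 5.721×10¹¹ K⁴.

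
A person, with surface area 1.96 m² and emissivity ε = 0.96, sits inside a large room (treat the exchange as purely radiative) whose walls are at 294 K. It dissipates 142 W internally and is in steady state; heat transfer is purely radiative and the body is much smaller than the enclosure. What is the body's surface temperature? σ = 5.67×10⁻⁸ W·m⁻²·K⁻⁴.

T ≈ 306 K

For a small grey body in a large enclosure, net radiated power = εσA(T⁴ − T_w⁴).
Steady state: P = εσA(T⁴ − T_w⁴) with A = 1.96 m².
T⁴ = P/(εσA) + T_w⁴ = 142/(0.96·5.67×10⁻⁸·1.960) + (294)⁴
    = 1.331×10⁹ + 7.471×10⁹ = 8.802×10⁹ K⁴.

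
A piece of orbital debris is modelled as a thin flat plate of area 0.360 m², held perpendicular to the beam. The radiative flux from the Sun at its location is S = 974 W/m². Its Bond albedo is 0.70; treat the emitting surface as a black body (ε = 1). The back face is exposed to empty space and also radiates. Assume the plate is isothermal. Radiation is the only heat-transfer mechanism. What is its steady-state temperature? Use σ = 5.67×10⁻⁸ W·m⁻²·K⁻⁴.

At equilibrium, absorbed power = emitted power.
Absorbing cross-section = A = 0.3600 m²; emitting surface = 2A = 0.7200 m² (ratio 2).
(1−a)S·A_cross = εσ·A_surf·T⁴  ⇒  T⁴ = (1−a)S/(2σ).
T⁴ = 0.300·974/(2·5.67×10⁻⁸) = 2.577×10⁹ K⁴.
T = (2.577×10⁹)^(1/4).

T ≈ 225 K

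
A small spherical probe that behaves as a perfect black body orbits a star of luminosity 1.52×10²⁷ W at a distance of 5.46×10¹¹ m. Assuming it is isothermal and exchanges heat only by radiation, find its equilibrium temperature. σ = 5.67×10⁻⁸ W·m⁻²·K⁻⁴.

First find the stellar flux at distance d: S = L/(4πd²) = 1.52×10²⁷/(4π·(5.46×10¹¹)²) = 405.7 W/m².
For an isothermal sphere, absorbed (1−a)S·πr² = emitted σ·4πr²·T⁴, so T⁴ = (1−a)S/(4σ).
T⁴ = 1.00·405.7/(4·5.67×10⁻⁸) = 1.789×10⁹ K⁴.

T ≈ 206 K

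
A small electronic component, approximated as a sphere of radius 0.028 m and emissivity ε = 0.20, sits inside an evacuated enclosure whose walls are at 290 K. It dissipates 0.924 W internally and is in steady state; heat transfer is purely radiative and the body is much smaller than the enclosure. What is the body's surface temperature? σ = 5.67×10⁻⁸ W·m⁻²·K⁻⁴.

T ≈ 352 K

For a small grey body in a large enclosure, net radiated power = εσA(T⁴ − T_w⁴).
Steady state: P = εσA(T⁴ − T_w⁴) with A = 4πr² = 0.009852 m².
T⁴ = P/(εσA) + T_w⁴ = 0.924/(0.20·5.67×10⁻⁸·0.009852) + (290)⁴
    = 8.271×10⁹ + 7.073×10⁹ = 1.534×10¹⁰ K⁴.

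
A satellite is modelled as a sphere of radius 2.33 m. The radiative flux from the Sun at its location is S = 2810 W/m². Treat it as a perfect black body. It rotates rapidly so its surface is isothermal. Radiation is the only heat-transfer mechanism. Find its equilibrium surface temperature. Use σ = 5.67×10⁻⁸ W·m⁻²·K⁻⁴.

At equilibrium, absorbed power = emitted power.
Absorbing cross-section = πr² = 17.06 m²; emitting surface = 4πr² = 68.22 m² (ratio 4).
S·A_cross = εσ·A_surf·T⁴  ⇒  T⁴ = S/(4σ).
T⁴ = 1.00·2810/(4·5.67×10⁻⁸) = 1.239×10¹⁰ K⁴.
T = (1.239×10¹⁰)^(1/4).

T ≈ 334 K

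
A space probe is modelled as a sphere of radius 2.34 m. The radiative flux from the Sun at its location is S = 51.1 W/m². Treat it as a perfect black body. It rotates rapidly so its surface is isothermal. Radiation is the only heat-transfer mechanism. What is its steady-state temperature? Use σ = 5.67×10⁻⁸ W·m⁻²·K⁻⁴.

T ≈ 123 K

At equilibrium, absorbed power = emitted power.
Absorbing cross-section = πr² = 17.20 m²; emitting surface = 4πr² = 68.81 m² (ratio 4).
S·A_cross = εσ·A_surf·T⁴  ⇒  T⁴ = S/(4σ).
T⁴ = 1.00·51.1/(4·5.67×10⁻⁸) = 2.253×10⁸ K⁴.
T = (2.253×10⁸)^(1/4).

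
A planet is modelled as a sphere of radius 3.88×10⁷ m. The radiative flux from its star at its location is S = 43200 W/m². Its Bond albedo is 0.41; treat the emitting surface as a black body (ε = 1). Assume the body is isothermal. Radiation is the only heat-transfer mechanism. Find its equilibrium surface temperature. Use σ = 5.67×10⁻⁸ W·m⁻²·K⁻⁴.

T ≈ 579 K

At equilibrium, absorbed power = emitted power.
Absorbing cross-section = πr² = 4.729×10¹⁵ m²; emitting surface = 4πr² = 1.892×10¹⁶ m² (ratio 4).
(1−a)S·A_cross = εσ·A_surf·T⁴  ⇒  T⁴ = (1−a)S/(4σ).
T⁴ = 0.590·43200/(4·5.67×10⁻⁸) = 1.124×10¹¹ K⁴.
T = (1.124×10¹¹)^(1/4).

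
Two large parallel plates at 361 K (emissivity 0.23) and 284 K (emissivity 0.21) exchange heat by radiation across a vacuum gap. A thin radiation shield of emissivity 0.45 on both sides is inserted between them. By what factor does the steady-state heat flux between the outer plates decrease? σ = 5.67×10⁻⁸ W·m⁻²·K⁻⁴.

Without shield: q₀ = σΔ(T⁴)/(1/ε₁+1/ε₂−1) with denominator 8.110.
With shield the two gaps are in series; the resistances add: (1/ε₁+1/ε_s−1)+(1/ε_s+1/ε₂−1) = 5.570+5.984 = 11.55.
Heat-flux ratio q₀/q = 11.55/8.110.

factor ≈ 1.42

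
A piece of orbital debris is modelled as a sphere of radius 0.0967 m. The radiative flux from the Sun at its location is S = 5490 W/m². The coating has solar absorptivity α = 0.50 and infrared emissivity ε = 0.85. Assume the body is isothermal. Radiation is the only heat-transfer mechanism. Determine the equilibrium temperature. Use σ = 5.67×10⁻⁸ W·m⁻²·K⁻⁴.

T ≈ 345 K

At equilibrium, absorbed power = emitted power.
Absorbing cross-section = πr² = 0.02938 m²; emitting surface = 4πr² = 0.1175 m² (ratio 4).
αS·A_cross = εσ·A_surf·T⁴  ⇒  T⁴ = αS/(ε·4σ).
T⁴ = 0.500·5490/(0.85·4·5.67×10⁻⁸) = 1.424×10¹⁰ K⁴.
T = (1.424×10¹⁰)^(1/4).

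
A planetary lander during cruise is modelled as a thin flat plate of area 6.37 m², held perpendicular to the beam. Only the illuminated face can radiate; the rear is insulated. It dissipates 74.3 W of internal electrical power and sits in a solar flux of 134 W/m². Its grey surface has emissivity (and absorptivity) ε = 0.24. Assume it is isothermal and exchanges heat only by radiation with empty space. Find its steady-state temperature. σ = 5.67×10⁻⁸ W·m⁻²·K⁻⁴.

At steady state, absorbed solar power + internal power = radiated power.
Absorbed: α·S·A_cross = 0.24·134·6.370 = 204.9 W (cross-section A).
Total input = 204.9 + 74.3 = 279.2 W.
Radiated: εσ·A_surf·T⁴ with A_surf = A = 6.370 m².
T⁴ = 279.2/(0.24·5.67×10⁻⁸·6.370) = 3.220×10⁹ K⁴.

T ≈ 238 K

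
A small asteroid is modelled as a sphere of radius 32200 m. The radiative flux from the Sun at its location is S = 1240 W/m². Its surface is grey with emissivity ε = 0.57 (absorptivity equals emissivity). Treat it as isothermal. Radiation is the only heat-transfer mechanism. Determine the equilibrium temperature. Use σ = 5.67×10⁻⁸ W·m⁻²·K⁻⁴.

T ≈ 272 K

At equilibrium, absorbed power = emitted power.
Absorbing cross-section = πr² = 3.257×10⁹ m²; emitting surface = 4πr² = 1.303×10¹⁰ m² (ratio 4).
εS·A_cross = εσ·A_surf·T⁴  ⇒  T⁴ = S/(4σ)   (ε cancels).
T⁴ = 1240/(4·5.67×10⁻⁸) = 5.467×10⁹ K⁴.
T = (5.467×10⁹)^(1/4).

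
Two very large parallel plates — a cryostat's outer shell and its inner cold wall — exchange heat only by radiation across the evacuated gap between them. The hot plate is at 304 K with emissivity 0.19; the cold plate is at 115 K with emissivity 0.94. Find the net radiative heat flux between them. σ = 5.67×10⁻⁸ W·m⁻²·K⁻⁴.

q ≈ 89.0 W/m²

For two infinite grey parallel plates, q = σ(T₁⁴ − T₂⁴)/(1/ε₁ + 1/ε₂ − 1).
T₁⁴ − T₂⁴ = 8.541×10⁹ − 1.749×10⁸ = 8.366×10⁹ K⁴.
1/ε₁ + 1/ε₂ − 1 = 5.263 + 1.064 − 1 = 5.327.
q = 5.67×10⁻⁸ × 8.366×10⁹ / 5.327.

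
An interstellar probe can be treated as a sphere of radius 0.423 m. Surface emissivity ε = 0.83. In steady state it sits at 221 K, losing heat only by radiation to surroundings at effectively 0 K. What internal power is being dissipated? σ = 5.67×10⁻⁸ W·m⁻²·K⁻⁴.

Steady state: P = εσA T⁴.
A = 4πr² = 2.248 m²; T⁴ = (221)⁴ = 2.385×10⁹ K⁴.
P = 0.83 × 5.67×10⁻⁸ × 2.248 × 2.385×10⁹.

P ≈ 252 W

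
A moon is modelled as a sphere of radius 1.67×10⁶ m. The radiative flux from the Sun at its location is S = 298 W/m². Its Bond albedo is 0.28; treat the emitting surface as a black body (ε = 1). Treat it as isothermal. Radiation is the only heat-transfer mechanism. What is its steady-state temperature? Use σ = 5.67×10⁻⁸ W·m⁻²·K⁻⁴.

T ≈ 175 K

At equilibrium, absorbed power = emitted power.
Absorbing cross-section = πr² = 8.762×10¹² m²; emitting surface = 4πr² = 3.505×10¹³ m² (ratio 4).
(1−a)S·A_cross = εσ·A_surf·T⁴  ⇒  T⁴ = (1−a)S/(4σ).
T⁴ = 0.720·298/(4·5.67×10⁻⁸) = 9.460×10⁸ K⁴.
T = (9.460×10⁸)^(1/4).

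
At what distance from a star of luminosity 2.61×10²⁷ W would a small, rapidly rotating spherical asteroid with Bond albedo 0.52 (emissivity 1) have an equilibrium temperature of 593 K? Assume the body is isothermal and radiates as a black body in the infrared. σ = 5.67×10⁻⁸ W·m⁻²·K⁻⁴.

For an isothermal black-emitting sphere, (1−a)S·πr² = σ·4πr²·T⁴ ⇒ S = 4σT⁴/(1−a).
S = 4·5.67×10⁻⁸·(593)⁴/0.480 = 58430 W/m².
Flux falls as S = L/(4πd²), so d = √(L/(4πS)) = √(2.61×10²⁷/(4π·58430)).

d ≈ 5.96×10¹⁰ m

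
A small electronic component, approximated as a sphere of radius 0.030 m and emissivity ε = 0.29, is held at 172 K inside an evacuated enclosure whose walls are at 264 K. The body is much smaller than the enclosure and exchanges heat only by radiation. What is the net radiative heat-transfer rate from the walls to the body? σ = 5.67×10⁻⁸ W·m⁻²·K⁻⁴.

P_net ≈ 0.741 W

For a small grey body in a large enclosure: P_net = εσA(T_body⁴ − T_wall⁴).
A = 4πr² = 0.01131 m²; T_body⁴ − T_wall⁴ = 8.752×10⁸ − 4.858×10⁹ = -3.982×10⁹ K⁴.
|P_net| = 0.29·5.67×10⁻⁸·0.01131·3.982×10⁹.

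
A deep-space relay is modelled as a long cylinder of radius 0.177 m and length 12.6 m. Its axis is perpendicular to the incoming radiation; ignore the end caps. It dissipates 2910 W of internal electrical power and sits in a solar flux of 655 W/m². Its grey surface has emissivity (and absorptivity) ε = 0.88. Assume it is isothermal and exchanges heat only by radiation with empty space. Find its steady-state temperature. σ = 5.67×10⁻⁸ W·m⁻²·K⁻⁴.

At steady state, absorbed solar power + internal power = radiated power.
Absorbed: α·S·A_cross = 0.88·655·4.460 = 2571 W (cross-section 2rL).
Total input = 2571 + 2910 = 5481 W.
Radiated: εσ·A_surf·T⁴ with A_surf = 2πrL = 14.01 m².
T⁴ = 5481/(0.88·5.67×10⁻⁸·14.01) = 7.839×10⁹ K⁴.

T ≈ 298 K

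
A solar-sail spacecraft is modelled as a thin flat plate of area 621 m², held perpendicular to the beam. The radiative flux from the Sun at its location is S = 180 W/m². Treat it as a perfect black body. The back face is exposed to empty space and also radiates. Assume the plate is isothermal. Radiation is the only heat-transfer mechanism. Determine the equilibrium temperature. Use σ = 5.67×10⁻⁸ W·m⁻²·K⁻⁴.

T ≈ 200 K

At equilibrium, absorbed power = emitted power.
Absorbing cross-section = A = 621.0 m²; emitting surface = 2A = 1242 m² (ratio 2).
S·A_cross = εσ·A_surf·T⁴  ⇒  T⁴ = S/(2σ).
T⁴ = 1.00·180/(2·5.67×10⁻⁸) = 1.587×10⁹ K⁴.
T = (1.587×10⁹)^(1/4).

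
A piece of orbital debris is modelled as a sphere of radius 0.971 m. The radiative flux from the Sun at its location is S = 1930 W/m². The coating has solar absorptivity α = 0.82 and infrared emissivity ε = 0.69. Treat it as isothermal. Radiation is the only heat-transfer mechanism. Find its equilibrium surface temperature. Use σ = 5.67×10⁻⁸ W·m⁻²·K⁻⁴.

T ≈ 317 K

At equilibrium, absorbed power = emitted power.
Absorbing cross-section = πr² = 2.962 m²; emitting surface = 4πr² = 11.85 m² (ratio 4).
αS·A_cross = εσ·A_surf·T⁴  ⇒  T⁴ = αS/(ε·4σ).
T⁴ = 0.820·1930/(0.69·4·5.67×10⁻⁸) = 1.011×10¹⁰ K⁴.
T = (1.011×10¹⁰)^(1/4).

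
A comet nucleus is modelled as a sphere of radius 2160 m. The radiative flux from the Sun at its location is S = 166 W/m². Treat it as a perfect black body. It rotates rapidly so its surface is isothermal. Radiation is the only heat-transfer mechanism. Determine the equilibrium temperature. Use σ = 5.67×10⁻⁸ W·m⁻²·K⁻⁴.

At equilibrium, absorbed power = emitted power.
Absorbing cross-section = πr² = 1.466×10⁷ m²; emitting surface = 4πr² = 5.863×10⁷ m² (ratio 4).
S·A_cross = εσ·A_surf·T⁴  ⇒  T⁴ = S/(4σ).
T⁴ = 1.00·166/(4·5.67×10⁻⁸) = 7.319×10⁸ K⁴.
T = (7.319×10⁸)^(1/4).

T ≈ 164 K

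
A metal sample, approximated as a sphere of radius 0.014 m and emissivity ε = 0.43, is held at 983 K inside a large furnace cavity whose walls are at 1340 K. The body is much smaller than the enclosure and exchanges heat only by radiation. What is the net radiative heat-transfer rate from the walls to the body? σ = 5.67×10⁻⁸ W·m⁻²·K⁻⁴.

For a small grey body in a large enclosure: P_net = εσA(T_body⁴ − T_wall⁴).
A = 4πr² = 0.002463 m²; T_body⁴ − T_wall⁴ = 9.337×10¹¹ − 3.224×10¹² = -2.290×10¹² K⁴.
|P_net| = 0.43·5.67×10⁻⁸·0.002463·2.290×10¹².

P_net ≈ 138 W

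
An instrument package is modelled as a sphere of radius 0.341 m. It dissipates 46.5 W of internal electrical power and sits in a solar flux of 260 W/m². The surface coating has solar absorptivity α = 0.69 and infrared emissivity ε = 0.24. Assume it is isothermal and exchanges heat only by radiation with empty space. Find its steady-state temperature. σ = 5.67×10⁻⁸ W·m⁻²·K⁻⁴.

T ≈ 274 K

At steady state, absorbed solar power + internal power = radiated power.
Absorbed: α·S·A_cross = 0.69·260·0.3653 = 65.54 W (cross-section πr²).
Total input = 65.54 + 46.5 = 112.0 W.
Radiated: εσ·A_surf·T⁴ with A_surf = 4πr² = 1.461 m².
T⁴ = 112.0/(0.24·5.67×10⁻⁸·1.461) = 5.634×10⁹ K⁴.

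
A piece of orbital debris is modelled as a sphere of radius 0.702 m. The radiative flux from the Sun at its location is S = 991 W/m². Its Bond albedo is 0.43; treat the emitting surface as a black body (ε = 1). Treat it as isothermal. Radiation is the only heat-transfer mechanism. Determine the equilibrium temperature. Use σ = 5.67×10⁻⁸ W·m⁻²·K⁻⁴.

T ≈ 223 K

At equilibrium, absorbed power = emitted power.
Absorbing cross-section = πr² = 1.548 m²; emitting surface = 4πr² = 6.193 m² (ratio 4).
(1−a)S·A_cross = εσ·A_surf·T⁴  ⇒  T⁴ = (1−a)S/(4σ).
T⁴ = 0.570·991/(4·5.67×10⁻⁸) = 2.491×10⁹ K⁴.
T = (2.491×10⁹)^(1/4).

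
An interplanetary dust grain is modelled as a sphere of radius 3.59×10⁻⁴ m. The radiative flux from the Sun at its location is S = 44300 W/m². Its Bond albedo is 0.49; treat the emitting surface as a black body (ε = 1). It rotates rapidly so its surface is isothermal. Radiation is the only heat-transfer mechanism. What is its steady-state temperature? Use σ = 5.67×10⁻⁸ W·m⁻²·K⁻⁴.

At equilibrium, absorbed power = emitted power.
Absorbing cross-section = πr² = 4.049×10⁻⁷ m²; emitting surface = 4πr² = 1.620×10⁻⁶ m² (ratio 4).
(1−a)S·A_cross = εσ·A_surf·T⁴  ⇒  T⁴ = (1−a)S/(4σ).
T⁴ = 0.510·44300/(4·5.67×10⁻⁸) = 9.962×10¹⁰ K⁴.
T = (9.962×10¹⁰)^(1/4).

T ≈ 562 K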